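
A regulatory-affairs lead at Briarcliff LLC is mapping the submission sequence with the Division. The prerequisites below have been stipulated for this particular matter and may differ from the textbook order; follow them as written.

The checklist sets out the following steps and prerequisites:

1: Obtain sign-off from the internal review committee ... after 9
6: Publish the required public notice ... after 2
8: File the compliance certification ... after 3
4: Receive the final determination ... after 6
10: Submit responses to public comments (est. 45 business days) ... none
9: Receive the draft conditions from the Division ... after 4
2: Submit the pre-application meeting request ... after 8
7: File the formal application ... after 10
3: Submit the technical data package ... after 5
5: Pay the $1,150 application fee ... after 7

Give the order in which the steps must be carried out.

10 7 5 3 8 2 6 4 9 1

Only 10 has no prerequisites, so it is first.
7 is the only step now ready → 7.
That leaves 5 as the only ready step → 5.
3 is the only step now ready → 3.
8 needed 3, now all done → 8.
Next only 2 has its prerequisites met → 2.
That leaves 6 as the only ready step → 6.
4 is the only step now ready → 4.
Next only 9 has its prerequisites met → 9.
1 needed 9, now all done → 1.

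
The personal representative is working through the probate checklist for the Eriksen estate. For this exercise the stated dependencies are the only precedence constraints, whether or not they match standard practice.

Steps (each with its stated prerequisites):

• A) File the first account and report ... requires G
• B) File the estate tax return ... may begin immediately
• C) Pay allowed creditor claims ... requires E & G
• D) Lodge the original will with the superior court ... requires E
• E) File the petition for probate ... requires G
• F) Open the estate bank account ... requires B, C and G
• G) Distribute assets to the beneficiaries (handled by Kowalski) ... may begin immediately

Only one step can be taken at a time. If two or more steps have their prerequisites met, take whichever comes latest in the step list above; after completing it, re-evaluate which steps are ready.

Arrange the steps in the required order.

G → E → D → C → B → F → A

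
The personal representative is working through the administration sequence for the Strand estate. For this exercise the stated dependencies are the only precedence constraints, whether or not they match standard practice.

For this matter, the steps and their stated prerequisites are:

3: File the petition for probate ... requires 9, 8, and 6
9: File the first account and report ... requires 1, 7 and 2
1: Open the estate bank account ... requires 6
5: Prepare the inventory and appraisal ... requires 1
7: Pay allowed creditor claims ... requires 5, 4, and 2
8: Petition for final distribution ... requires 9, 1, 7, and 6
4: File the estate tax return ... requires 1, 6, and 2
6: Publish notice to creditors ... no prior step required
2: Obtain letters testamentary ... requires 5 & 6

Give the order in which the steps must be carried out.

6 1 5 2 4 7 9 8 3

Only 6 has no prerequisites, so it is first.
1 needed 6, now all done → 1.
That leaves 5 as the only ready step → 5.
2 is the only step now ready → 2.
4 needed 1, 6 and 2, now all done → 4.
7 is the only step now ready → 7.
That leaves 9 as the only ready step → 9.
8 needed 9, 1, 7 and 6, now all done → 8.
3 is the only step now ready → 3.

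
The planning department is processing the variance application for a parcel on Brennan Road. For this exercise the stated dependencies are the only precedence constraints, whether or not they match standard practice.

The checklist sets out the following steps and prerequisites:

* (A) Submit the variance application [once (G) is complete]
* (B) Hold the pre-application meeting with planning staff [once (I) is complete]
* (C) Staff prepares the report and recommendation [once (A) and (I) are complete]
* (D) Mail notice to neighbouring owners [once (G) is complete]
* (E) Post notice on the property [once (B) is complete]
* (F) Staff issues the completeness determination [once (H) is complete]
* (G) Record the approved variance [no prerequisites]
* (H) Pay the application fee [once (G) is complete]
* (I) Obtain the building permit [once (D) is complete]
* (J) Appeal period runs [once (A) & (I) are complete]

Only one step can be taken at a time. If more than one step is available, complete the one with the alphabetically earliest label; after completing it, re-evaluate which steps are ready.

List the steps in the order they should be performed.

(G) → (A) → (D) → (H) → (F) → (I) → (B) → (C) → (E) → (J)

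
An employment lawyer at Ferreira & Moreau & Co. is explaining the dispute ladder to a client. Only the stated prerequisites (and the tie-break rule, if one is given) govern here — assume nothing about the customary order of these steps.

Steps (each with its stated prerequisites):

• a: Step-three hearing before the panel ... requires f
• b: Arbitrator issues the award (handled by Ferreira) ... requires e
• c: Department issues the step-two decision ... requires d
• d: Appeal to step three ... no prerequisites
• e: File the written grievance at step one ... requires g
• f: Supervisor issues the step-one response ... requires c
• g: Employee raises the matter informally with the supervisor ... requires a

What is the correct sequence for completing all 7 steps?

d → c → f → a → g → e → b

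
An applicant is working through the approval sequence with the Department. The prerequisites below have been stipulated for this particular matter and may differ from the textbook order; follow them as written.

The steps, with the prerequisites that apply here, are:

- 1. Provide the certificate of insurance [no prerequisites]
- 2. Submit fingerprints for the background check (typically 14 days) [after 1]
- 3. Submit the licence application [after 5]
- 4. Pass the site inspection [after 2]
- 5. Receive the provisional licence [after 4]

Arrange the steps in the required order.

1, 2, 4, 5, 3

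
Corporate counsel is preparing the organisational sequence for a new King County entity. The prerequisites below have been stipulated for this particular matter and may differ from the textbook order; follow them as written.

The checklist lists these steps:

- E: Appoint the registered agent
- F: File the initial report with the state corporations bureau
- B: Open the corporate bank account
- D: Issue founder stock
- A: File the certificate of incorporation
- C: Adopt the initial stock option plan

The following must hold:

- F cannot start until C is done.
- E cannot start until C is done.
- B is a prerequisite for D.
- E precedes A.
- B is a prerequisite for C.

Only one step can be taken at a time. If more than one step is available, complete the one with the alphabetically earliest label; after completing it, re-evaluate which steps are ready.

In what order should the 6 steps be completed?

B C D E A F

Only B has no prerequisites, so it is first.
Ready: C and D. C has the earlier label → C.
E and F now also ready, so the ready set is {D, E, F}; D has the earlier label → D.
E and F are both available; E has the earlier label → E.
A and F are both available; A has the earlier label → A.
Next only F has its prerequisites met → F.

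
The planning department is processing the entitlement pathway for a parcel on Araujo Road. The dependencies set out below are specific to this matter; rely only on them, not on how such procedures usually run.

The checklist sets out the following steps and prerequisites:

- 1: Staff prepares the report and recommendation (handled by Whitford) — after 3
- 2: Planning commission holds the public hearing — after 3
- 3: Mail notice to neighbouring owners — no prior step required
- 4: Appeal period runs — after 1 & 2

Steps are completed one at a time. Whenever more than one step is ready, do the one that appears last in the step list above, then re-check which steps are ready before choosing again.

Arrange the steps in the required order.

3 2 1 4

3 has no prerequisites → 3 first.
2 and 1 are both available; 2 is listed later → 2.
That leaves 1 as the only ready step → 1.
That leaves 4 as the only ready step → 4.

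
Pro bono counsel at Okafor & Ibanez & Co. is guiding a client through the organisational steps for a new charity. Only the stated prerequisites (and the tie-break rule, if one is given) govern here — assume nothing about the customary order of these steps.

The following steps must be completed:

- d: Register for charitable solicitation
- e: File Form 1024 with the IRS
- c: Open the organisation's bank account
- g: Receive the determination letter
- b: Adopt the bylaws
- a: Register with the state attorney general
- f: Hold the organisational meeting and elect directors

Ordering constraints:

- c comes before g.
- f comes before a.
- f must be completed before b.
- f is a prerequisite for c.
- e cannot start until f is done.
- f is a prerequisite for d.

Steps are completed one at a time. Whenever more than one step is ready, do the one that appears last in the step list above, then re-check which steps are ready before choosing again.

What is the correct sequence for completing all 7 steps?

f is the only step with nothing outstanding, so it goes first.
a, b, c, e and d are all available; a is listed later → a.
b, c, e and d are all available; b is listed later → b.
Now c, e and d have their prerequisites met. c is listed later, so c next.
g now also ready, so the ready set is {g, e, d}; g is listed later → g.
Now e and d have their prerequisites met. e is listed later, so e next.
That leaves d as the only ready step → d.

f, a, b, c, g, e, d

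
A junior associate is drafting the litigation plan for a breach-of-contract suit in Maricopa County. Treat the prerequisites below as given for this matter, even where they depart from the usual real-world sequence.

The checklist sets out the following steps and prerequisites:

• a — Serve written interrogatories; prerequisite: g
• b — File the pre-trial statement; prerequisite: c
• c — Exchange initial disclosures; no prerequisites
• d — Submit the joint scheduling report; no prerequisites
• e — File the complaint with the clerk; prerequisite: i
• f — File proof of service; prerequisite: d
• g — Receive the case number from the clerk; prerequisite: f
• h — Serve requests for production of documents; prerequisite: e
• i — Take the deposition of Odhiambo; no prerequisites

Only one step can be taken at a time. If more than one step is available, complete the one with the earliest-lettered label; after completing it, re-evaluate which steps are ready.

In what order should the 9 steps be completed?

c → b → d → f → g → a → i → e → h

Nothing is required for c, d and i. c has the earlier label → c first.
b, d and i are all available; b has the earlier label → b.
Ready: d and i. d has the earlier label → d.
f now also ready, so the ready set is {f, i}; f has the earlier label → f.
Now g and i have their prerequisites met. g has the earlier label, so g next.
a now also ready, so the ready set is {a, i}; a has the earlier label → a.
i is the only step now ready → i.
e is the only step now ready → e.
h needed e, now all done → h.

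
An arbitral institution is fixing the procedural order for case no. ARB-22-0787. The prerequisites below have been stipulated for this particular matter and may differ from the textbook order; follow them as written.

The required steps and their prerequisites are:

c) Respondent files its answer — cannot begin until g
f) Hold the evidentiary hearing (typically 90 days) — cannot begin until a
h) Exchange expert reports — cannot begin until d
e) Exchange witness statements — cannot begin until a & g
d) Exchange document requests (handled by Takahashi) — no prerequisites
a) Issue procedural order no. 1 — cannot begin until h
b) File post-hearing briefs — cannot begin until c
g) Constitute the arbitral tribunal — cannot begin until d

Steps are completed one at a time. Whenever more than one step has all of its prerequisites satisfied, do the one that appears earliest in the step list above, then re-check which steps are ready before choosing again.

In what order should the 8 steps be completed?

Only d has no prerequisites, so it is first.
Now h and g have their prerequisites met. h is listed earlier, so h next.
a and g are both available; a is listed earlier → a.
Ready: f and g. f is listed earlier → f.
That leaves g as the only ready step → g.
c and e are both available; c is listed earlier → c.
b now also ready, so the ready set is {e, b}; e is listed earlier → e.
b needed c, now all done → b.

d → h → a → f → g → c → e → b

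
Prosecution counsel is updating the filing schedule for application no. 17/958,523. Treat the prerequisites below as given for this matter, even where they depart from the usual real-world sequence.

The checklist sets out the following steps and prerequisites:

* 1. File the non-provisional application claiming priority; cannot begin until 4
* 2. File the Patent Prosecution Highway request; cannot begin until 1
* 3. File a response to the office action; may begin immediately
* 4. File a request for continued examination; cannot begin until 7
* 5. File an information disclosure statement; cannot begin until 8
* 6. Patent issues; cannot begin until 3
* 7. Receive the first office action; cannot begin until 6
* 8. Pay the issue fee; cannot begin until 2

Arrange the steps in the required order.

3 is the only step with nothing outstanding, so it goes first.
6 needed 3, now all done → 6.
7 is the only step now ready → 7.
4 needed 7, now all done → 4.
1 needed 4, now all done → 1.
2 needed 1, now all done → 2.
That leaves 8 as the only ready step → 8.
Next only 5 has its prerequisites met → 5.

3, 6, 7, 4, 1, 2, 8, 5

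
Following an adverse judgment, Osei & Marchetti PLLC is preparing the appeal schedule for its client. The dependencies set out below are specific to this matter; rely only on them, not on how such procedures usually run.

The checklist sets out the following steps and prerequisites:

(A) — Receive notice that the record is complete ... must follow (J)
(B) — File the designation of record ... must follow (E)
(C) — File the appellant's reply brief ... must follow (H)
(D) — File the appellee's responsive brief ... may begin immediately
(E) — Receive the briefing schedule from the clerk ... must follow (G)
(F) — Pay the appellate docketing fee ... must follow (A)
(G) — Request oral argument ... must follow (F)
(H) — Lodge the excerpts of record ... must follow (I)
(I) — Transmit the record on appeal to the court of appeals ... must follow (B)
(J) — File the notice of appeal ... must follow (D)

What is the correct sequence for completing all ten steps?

(D) (J) (A) (F) (G) (E) (B) (I) (H) (C)

(D) is the only step with nothing outstanding, so it goes first.
(J) needed (D), now all done → (J).
That leaves (A) as the only ready step → (A).
(F) needed (A), now all done → (F).
Next only (G) has its prerequisites met → (G).
(E) needed (G), now all done → (E).
(B) needed (E), now all done → (B).
That leaves (I) as the only ready step → (I).
(H) needed (I), now all done → (H).
That leaves (C) as the only ready step → (C).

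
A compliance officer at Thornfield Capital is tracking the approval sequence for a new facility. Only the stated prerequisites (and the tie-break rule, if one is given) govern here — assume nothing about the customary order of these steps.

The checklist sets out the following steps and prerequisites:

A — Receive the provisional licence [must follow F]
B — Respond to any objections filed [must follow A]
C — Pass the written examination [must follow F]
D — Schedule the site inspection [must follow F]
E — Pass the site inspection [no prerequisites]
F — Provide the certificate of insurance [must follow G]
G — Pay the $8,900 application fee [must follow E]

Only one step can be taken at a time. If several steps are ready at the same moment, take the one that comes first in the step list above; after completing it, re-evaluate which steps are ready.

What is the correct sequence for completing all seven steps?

E, G, F, A, B, C, D

E has no prerequisites → E first.
G needed E, now all done → G.
That leaves F as the only ready step → F.
Now A, C and D have their prerequisites met. A is listed earlier, so A next.
Now B, C and D have their prerequisites met. B is listed earlier, so B next.
Now C and D have their prerequisites met. C is listed earlier, so C next.
D needed F, now all done → D.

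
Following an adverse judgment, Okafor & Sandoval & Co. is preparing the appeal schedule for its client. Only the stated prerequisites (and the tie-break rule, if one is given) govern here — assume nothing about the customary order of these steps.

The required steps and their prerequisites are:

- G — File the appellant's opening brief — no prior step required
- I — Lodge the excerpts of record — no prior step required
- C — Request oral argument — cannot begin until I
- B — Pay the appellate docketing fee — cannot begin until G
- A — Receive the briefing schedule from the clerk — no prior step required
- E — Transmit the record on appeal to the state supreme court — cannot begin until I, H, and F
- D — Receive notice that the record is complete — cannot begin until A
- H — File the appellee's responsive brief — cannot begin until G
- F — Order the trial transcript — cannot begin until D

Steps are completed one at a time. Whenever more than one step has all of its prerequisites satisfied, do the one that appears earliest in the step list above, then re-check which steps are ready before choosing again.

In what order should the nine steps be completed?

G, I, C, B, A, D, H, F, E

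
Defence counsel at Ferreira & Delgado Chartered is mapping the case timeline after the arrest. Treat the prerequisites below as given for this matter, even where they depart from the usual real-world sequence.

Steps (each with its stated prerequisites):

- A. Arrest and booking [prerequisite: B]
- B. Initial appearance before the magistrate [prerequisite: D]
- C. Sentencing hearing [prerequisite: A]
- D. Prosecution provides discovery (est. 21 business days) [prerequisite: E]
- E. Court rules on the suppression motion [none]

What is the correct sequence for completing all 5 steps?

E, D, B, A, C

E is the only step with nothing outstanding, so it goes first.
D needed E, now all done → D.
Next only B has its prerequisites met → B.
That leaves A as the only ready step → A.
C is the only step now ready → C.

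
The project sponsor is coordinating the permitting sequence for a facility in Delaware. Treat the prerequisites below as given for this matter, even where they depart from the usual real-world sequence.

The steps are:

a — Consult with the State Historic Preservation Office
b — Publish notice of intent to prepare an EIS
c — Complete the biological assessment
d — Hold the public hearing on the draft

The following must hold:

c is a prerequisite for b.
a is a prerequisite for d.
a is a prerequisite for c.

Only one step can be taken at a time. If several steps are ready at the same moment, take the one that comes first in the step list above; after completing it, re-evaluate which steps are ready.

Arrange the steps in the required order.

Only a has no prerequisites, so it is first.
c and d are both available; c is listed earlier → c.
b now also ready, so the ready set is {b, d}; b is listed earlier → b.
d needed a, now all done → d.

a, c, b, d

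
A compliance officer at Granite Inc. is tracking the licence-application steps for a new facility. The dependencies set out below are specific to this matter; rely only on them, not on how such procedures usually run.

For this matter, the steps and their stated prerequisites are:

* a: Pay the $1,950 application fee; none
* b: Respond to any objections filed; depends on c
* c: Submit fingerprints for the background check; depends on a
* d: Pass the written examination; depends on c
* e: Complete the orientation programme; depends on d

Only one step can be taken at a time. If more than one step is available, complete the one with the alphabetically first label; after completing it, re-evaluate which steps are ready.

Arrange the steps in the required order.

Only a has no prerequisites, so it is first.
c needed a, now all done → c.
Ready: b and d. b has the earlier label → b.
d needed c, now all done → d.
That leaves e as the only ready step → e.

a → c → b → d → e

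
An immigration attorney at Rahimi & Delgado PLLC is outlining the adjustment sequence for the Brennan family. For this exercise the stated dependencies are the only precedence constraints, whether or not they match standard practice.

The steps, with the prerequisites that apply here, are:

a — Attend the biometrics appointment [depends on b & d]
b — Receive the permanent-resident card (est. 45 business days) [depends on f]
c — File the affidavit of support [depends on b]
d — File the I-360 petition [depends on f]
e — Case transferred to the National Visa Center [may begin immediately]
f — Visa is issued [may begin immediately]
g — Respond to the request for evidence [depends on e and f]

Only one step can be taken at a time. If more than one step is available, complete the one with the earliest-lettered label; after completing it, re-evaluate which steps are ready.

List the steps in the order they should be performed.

e, f, b, c, d, a, g

Nothing is required for e and f. e has the earlier label → e first.
That leaves f as the only ready step → f.
Ready: b, d and g. b has the earlier label → b.
c now also ready, so the ready set is {c, d, g}; c has the earlier label → c.
Ready: d and g. d has the earlier label → d.
a now also ready, so the ready set is {a, g}; a has the earlier label → a.
Next only g has its prerequisites met → g.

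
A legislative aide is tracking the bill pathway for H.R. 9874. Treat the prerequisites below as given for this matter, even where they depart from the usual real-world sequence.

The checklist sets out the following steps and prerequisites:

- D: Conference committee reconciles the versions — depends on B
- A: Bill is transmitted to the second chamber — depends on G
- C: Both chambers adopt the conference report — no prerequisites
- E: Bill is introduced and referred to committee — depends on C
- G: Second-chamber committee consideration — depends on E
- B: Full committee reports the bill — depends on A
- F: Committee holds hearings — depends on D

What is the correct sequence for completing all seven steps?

C E G A B D F

C has no prerequisites → C first.
Next only E has its prerequisites met → E.
Next only G has its prerequisites met → G.
That leaves A as the only ready step → A.
That leaves B as the only ready step → B.
D needed B, now all done → D.
F needed D, now all done → F.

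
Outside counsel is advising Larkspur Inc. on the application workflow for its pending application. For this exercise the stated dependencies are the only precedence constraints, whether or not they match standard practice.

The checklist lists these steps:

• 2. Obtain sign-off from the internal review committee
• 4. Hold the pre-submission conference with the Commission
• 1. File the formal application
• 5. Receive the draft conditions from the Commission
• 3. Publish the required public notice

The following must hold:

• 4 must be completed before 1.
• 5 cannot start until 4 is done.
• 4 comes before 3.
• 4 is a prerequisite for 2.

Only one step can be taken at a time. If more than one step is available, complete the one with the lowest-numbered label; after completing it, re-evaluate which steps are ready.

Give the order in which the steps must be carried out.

Only 4 has no prerequisites, so it is first.
Now 1, 2, 3 and 5 have their prerequisites met. 1 has the earlier label, so 1 next.
Now 2, 3 and 5 have their prerequisites met. 2 has the earlier label, so 2 next.
Now 3 and 5 have their prerequisites met. 3 has the earlier label, so 3 next.
5 is the only step now ready → 5.

4 1 2 3 5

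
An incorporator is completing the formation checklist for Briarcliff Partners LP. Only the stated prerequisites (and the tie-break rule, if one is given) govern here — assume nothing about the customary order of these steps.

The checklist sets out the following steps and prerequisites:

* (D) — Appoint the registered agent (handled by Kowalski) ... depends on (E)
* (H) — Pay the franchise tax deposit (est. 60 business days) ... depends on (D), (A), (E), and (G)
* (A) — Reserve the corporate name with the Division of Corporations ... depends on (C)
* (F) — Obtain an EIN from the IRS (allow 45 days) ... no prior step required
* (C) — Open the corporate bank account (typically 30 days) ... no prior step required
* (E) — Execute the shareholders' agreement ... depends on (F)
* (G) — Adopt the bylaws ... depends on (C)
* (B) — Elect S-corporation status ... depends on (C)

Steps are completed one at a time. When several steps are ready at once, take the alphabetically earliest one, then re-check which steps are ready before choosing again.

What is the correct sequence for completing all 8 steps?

Nothing is required for (C) and (F). (C) has the earlier label → (C) first.
Ready: (A), (B), (F) and (G). (A) has the earlier label → (A).
(B), (F) and (G) are all available; (B) has the earlier label → (B).
Ready: (F) and (G). (F) has the earlier label → (F).
(E) now also ready, so the ready set is {(E), (G)}; (E) has the earlier label → (E).
(D) now also ready, so the ready set is {(D), (G)}; (D) has the earlier label → (D).
That leaves (G) as the only ready step → (G).
(H) needed (A), (D), (E) and (G), now all done → (H).

(C) (A) (B) (F) (E) (D) (G) (H)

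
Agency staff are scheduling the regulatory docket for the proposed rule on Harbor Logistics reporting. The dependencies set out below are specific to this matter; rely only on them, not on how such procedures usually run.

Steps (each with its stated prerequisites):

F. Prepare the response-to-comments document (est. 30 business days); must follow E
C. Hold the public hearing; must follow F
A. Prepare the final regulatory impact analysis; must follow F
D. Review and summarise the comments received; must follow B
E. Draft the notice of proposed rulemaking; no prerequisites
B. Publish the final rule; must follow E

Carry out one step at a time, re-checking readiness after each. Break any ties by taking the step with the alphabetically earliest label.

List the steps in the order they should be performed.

E B D F A C

E has no prerequisites → E first.
Now B and F have their prerequisites met. B has the earlier label, so B next.
Ready: D and F. D has the earlier label → D.
That leaves F as the only ready step → F.
Now A and C have their prerequisites met. A has the earlier label, so A next.
C needed F, now all done → C.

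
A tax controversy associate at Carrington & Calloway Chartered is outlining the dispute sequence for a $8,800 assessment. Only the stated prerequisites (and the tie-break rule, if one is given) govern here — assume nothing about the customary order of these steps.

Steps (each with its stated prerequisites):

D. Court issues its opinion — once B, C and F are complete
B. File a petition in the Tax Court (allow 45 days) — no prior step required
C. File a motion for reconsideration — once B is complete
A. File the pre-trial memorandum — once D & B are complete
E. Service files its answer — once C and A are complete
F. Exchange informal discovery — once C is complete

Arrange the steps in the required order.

B, C, F, D, A, E

B is the only step with nothing outstanding, so it goes first.
C needed B, now all done → C.
F needed C, now all done → F.
Next only D has its prerequisites met → D.
That leaves A as the only ready step → A.
E needed C and A, now all done → E.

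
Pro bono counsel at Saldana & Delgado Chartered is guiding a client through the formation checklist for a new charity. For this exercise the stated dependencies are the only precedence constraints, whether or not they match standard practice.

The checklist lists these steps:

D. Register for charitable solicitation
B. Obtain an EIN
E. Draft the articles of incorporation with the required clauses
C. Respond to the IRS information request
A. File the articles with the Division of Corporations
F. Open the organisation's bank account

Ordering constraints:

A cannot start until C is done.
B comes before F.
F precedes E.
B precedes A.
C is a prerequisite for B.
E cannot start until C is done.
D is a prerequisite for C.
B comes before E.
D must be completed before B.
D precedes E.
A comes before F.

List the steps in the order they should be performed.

D is the only step with nothing outstanding, so it goes first.
C needed D, now all done → C.
B needed D and C, now all done → B.
That leaves A as the only ready step → A.
Next only F has its prerequisites met → F.
Next only E has its prerequisites met → E.

D → C → B → A → F → E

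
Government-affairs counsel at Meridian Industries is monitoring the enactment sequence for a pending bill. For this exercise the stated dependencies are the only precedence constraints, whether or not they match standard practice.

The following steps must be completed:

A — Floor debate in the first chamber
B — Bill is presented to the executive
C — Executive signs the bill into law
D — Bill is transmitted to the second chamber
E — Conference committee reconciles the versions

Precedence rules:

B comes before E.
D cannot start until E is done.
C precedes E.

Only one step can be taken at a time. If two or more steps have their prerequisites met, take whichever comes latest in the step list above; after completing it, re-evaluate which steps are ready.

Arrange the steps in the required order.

Nothing is required for C, B and A. C is listed later → C first.
Now B and A have their prerequisites met. B is listed later, so B next.
Now E and A have their prerequisites met. E is listed later, so E next.
D now also ready, so the ready set is {D, A}; D is listed later → D.
That leaves A as the only ready step → A.

C, B, E, D, A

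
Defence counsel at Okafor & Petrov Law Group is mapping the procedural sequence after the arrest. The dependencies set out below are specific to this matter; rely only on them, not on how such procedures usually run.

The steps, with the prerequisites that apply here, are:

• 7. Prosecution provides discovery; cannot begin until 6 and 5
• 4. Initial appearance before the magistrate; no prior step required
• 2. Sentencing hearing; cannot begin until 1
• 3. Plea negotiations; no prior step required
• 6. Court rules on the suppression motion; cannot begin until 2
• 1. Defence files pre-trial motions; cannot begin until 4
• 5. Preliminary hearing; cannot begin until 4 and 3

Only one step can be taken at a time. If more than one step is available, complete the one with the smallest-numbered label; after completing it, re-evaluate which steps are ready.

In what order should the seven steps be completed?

Nothing is required for 3 and 4. 3 has the earlier label → 3 first.
4 is the only step now ready → 4.
Ready: 1 and 5. 1 has the earlier label → 1.
2 and 5 are both available; 2 has the earlier label → 2.
Now 5 and 6 have their prerequisites met. 5 has the earlier label, so 5 next.
That leaves 6 as the only ready step → 6.
7 needed 5 and 6, now all done → 7.

3 → 4 → 1 → 2 → 5 → 6 → 7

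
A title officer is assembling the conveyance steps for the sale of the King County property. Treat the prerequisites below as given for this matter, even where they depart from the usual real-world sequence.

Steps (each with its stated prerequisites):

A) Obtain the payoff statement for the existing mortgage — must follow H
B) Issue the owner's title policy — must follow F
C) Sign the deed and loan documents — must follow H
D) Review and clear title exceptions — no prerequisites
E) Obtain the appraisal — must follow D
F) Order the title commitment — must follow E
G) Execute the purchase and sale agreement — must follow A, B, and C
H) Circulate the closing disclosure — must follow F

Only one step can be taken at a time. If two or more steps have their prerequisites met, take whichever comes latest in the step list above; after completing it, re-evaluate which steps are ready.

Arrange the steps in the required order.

D, E, F, H, C, B, A, G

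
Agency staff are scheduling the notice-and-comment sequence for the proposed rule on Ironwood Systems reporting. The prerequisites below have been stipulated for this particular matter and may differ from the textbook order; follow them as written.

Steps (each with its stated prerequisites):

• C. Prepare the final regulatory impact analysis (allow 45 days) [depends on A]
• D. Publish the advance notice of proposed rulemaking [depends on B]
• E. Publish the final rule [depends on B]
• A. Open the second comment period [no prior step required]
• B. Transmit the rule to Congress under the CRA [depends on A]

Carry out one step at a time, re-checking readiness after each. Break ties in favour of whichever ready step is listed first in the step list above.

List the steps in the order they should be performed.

A is the only step with nothing outstanding, so it goes first.
C and B are both available; C is listed earlier → C.
B is the only step now ready → B.
Now D and E have their prerequisites met. D is listed earlier, so D next.
Next only E has its prerequisites met → E.

A, C, B, D, E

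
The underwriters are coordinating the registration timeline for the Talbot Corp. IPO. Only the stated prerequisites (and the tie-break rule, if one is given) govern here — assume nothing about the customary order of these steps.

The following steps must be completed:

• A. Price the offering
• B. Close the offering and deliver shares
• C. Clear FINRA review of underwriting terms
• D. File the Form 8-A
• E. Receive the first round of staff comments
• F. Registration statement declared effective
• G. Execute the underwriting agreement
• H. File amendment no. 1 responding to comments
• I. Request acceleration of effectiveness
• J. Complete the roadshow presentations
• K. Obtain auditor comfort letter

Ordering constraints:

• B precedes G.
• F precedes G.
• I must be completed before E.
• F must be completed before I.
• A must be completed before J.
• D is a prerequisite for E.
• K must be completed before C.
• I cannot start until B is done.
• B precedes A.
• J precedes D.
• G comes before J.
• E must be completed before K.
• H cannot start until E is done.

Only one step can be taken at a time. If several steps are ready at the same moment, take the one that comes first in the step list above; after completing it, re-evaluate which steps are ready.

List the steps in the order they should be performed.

B, A, F, G, I, J, D, E, H, K, C

B and F have no prerequisites; B is listed earlier, so B is first.
A now also ready, so the ready set is {A, F}; A is listed earlier → A.
F is the only step now ready → F.
Ready: G and I. G is listed earlier → G.
Ready: I and J. I is listed earlier → I.
Next only J has its prerequisites met → J.
D needed J, now all done → D.
That leaves E as the only ready step → E.
H and K are both available; H is listed earlier → H.
K is the only step now ready → K.
That leaves C as the only ready step → C.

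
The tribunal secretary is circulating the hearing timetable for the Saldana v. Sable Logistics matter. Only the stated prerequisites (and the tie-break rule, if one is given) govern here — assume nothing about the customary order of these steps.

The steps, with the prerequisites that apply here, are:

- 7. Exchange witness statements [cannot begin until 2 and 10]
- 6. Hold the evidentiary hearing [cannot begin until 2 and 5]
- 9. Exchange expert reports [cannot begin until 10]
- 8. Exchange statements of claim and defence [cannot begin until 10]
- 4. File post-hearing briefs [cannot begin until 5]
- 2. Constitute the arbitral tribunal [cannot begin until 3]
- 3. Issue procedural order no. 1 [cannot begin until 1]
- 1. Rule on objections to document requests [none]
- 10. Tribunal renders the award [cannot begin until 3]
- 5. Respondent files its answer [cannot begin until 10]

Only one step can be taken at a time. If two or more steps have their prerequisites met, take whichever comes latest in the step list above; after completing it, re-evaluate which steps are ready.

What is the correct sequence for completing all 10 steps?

1, 3, 10, 5, 2, 4, 8, 9, 6, 7

1 has no prerequisites → 1 first.
Next only 3 has its prerequisites met → 3.
Ready: 10 and 2. 10 is listed later → 10.
5, 8 and 9 now also ready, so the ready set is {5, 2, 8, 9}; 5 is listed later → 5.
Now 2, 4, 8 and 9 have their prerequisites met. 2 is listed later, so 2 next.
Ready: 4, 8, 9, 6 and 7. 4 is listed later → 4.
Ready: 8, 9, 6 and 7. 8 is listed later → 8.
Ready: 9, 6 and 7. 9 is listed later → 9.
6 and 7 are both available; 6 is listed later → 6.
7 needed 10 and 2, now all done → 7.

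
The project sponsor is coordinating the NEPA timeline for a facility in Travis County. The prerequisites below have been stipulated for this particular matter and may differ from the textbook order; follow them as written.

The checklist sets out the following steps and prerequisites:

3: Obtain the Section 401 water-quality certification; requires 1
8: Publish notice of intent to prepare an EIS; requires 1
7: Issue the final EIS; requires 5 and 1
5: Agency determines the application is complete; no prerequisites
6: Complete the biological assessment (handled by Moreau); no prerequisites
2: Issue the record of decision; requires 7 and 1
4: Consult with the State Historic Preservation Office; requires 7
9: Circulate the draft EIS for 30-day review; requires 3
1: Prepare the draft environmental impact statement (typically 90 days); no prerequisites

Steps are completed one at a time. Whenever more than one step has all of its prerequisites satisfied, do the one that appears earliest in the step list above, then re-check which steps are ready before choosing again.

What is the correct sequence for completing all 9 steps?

5, 6 and 1 have no prerequisites; 5 is listed earlier, so 5 is first.
Now 6 and 1 have their prerequisites met. 6 is listed earlier, so 6 next.
That leaves 1 as the only ready step → 1.
Ready: 3, 8 and 7. 3 is listed earlier → 3.
8, 7 and 9 are all available; 8 is listed earlier → 8.
Now 7 and 9 have their prerequisites met. 7 is listed earlier, so 7 next.
2 and 4 now also ready, so the ready set is {2, 4, 9}; 2 is listed earlier → 2.
Ready: 4 and 9. 4 is listed earlier → 4.
9 is the only step now ready → 9.

5 → 6 → 1 → 3 → 8 → 7 → 2 → 4 → 9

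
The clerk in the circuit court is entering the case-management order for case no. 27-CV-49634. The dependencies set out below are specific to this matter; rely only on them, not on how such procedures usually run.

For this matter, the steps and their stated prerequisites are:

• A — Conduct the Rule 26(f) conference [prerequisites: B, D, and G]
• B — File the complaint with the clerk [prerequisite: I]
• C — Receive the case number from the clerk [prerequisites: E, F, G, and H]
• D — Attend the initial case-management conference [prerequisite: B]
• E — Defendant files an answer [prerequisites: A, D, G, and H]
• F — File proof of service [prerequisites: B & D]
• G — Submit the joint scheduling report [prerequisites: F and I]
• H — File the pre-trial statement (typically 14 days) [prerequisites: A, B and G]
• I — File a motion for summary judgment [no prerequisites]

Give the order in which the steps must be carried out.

I, B, D, F, G, A, H, E, C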